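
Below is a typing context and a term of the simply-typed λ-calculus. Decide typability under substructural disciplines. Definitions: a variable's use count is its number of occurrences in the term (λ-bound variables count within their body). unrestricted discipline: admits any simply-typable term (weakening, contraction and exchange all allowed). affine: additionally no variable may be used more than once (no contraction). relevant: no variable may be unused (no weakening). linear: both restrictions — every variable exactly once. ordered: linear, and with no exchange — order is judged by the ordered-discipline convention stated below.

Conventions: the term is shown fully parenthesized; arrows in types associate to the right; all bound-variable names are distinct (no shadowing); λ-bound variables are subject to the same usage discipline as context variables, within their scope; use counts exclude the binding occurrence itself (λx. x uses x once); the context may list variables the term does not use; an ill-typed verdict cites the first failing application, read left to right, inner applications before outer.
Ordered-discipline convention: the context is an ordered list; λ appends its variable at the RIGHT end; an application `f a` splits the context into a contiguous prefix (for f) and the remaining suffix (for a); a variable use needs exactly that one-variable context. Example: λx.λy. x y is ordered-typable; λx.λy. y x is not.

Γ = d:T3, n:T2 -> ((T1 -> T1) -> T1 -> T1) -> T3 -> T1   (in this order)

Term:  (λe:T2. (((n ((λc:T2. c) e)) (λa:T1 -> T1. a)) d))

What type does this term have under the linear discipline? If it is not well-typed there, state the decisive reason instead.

term : T2 -> T1
variable uses: d: 1, n: 1, e (bound): 1, c (bound): 1, a (bound): 1
order of uses: n, c, e, a, d
typing: well-typed — term : T2 -> T1
summary: ordered ✗ | linear ✓ | affine ✓ | relevant ✓ | unrestricted ✓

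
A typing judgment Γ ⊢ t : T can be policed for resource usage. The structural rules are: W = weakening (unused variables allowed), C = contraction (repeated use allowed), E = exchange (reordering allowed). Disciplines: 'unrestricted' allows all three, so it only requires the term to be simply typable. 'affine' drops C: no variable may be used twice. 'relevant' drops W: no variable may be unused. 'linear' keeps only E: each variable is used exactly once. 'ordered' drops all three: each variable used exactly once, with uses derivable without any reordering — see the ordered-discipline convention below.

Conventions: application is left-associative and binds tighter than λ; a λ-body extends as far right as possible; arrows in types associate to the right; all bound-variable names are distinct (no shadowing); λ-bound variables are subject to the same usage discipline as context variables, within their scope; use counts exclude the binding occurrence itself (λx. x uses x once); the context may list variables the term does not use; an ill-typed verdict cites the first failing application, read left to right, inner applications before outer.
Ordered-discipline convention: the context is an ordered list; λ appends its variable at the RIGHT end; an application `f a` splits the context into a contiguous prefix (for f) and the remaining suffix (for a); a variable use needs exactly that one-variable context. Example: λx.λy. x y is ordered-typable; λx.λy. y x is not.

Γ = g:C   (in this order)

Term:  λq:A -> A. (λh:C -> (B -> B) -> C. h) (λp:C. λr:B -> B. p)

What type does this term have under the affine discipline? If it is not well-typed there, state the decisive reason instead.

term : (A -> A) -> C -> (B -> B) -> C
counts: g ×0; q [bound] ×0; h [bound] ×1; p [bound] ×1; r [bound] ×0
uses in reading order: h, p
typing: ✓ — (A -> A) -> C -> (B -> B) -> C
all disciplines: ordered ✗ | linear ✗ | affine ✓ | relevant ✗ | unrestricted ✓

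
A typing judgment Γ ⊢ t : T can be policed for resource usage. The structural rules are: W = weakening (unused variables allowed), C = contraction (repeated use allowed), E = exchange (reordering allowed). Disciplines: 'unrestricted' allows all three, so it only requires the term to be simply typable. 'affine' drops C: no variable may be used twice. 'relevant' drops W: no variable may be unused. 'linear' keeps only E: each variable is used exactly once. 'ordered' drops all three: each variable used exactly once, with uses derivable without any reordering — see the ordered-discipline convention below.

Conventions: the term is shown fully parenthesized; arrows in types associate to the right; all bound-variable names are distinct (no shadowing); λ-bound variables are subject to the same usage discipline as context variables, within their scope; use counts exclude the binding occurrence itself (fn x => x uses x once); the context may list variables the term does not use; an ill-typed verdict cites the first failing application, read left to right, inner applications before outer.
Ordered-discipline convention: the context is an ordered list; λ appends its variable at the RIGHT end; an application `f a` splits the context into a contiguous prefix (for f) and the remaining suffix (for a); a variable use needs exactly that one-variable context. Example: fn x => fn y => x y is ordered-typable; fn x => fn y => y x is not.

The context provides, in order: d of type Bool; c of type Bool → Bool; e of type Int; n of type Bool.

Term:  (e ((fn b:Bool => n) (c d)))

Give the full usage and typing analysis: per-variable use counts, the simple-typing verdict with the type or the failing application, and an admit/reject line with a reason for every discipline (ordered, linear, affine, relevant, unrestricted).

use counts: d: 1; c: 1; e: 1; n: 1; b (λ-bound): 0
uses in reading order: e, n, c, d
typing: ill-typed: non-arrow in function slot: Int
ordered ✗ (the type mismatch rejects it)
linear ✗ (not simply typable)
affine ✗ (fails simple typing)
relevant ✗ (a type mismatch blocks all five)
unrestricted ✗ (the type mismatch rejects it)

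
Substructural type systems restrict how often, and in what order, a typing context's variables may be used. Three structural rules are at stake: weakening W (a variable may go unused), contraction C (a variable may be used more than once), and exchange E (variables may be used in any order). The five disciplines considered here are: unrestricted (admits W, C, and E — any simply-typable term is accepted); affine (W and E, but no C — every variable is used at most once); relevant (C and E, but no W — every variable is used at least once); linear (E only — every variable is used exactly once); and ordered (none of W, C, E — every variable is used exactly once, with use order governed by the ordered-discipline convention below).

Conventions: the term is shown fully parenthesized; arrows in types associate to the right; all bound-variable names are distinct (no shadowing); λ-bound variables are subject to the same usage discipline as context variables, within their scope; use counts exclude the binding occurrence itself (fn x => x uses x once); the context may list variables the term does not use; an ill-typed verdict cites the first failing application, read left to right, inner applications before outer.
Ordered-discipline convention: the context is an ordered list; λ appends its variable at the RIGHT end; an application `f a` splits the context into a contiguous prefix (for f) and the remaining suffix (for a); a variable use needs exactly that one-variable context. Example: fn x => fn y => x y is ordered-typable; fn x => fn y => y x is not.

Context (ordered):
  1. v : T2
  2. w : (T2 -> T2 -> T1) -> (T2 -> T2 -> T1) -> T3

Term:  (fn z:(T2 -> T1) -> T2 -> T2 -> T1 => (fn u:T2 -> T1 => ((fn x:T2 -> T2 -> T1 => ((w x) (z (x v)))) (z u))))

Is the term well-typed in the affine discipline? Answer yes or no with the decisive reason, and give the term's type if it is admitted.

no — needs contraction — z ×2, x ×2
counts: v ×1, w ×1, z (bound) ×2, u (bound) ×1, x (bound) ×2
uses in reading order: w, x, z, x, v, z, u
typing: well-typed at ((T2 -> T1) -> T2 -> T2 -> T1) -> (T2 -> T1) -> T3
across the five disciplines: ordered ✗; linear ✗; affine ✗; relevant ✓; unrestricted ✓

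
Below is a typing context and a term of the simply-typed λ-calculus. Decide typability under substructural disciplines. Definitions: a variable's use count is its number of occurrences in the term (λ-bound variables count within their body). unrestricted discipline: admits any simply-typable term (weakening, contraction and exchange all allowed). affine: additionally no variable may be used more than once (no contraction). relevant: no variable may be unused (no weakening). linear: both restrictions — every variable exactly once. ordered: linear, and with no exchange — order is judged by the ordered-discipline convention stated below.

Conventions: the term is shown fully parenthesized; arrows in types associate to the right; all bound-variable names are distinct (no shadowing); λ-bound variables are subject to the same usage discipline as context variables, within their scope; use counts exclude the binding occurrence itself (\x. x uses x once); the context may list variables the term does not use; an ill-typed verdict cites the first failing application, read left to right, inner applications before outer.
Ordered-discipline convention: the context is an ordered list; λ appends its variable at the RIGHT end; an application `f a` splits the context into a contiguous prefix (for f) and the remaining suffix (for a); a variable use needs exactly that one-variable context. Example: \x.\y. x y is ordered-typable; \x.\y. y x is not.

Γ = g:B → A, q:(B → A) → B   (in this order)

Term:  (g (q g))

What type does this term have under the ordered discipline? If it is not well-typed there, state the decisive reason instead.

not well-typed under ordered — g ×2 used more than once (contraction)
variable uses: g: 2×; q: 1×
uses in reading order: g, q, g
typing: well-typed — term : A
per-discipline verdicts: ordered ✗; linear ✗; affine ✗; relevant ✓; unrestricted ✓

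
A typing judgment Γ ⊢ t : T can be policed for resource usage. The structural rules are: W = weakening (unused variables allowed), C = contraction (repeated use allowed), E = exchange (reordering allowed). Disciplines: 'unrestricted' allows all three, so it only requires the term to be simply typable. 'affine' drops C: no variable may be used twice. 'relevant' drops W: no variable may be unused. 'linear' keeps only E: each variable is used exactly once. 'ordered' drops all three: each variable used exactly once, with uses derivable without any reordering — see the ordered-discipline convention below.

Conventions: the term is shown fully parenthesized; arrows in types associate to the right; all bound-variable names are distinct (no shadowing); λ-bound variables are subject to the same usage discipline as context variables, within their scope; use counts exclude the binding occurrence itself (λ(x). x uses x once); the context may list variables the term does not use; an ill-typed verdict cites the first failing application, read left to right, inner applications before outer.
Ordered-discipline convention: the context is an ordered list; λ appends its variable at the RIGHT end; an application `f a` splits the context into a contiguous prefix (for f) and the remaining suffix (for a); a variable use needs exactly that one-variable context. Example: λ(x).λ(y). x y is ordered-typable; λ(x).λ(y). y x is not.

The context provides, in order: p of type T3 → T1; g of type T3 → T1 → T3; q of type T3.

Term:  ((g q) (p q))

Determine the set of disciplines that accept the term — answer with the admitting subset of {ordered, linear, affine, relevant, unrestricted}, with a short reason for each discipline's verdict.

admitted in: relevant, unrestricted
counts: p: 1, g: 1, q: 2
uses in reading order: g, q, p, q
typing: well-typed at T3
ordered: ✗, q ×2 used more than once (contraction)
linear: ✗, q ×2 used more than once (contraction)
affine: ✗, q ×2 used more than once (contraction)
relevant: ✓, at least one use each (p, g, q)
unrestricted: ✓, type-checks (T3) and nothing is barred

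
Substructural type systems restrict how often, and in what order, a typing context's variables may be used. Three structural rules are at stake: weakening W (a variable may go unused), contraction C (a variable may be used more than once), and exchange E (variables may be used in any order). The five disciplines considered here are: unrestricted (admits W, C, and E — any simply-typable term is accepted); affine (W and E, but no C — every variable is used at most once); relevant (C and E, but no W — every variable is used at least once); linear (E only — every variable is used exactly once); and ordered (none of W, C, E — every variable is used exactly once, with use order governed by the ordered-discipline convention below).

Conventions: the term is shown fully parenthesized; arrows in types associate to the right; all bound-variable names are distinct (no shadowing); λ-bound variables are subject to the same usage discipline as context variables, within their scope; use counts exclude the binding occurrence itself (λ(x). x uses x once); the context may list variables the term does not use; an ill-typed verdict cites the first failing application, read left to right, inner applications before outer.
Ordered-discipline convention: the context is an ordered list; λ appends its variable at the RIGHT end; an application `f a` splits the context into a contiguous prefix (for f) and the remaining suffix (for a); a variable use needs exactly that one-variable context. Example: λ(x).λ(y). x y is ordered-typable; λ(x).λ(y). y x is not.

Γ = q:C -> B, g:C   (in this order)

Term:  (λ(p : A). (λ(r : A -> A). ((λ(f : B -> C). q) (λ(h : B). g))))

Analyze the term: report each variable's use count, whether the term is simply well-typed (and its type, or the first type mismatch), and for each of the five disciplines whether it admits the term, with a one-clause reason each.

counts: q: 1, g: 1, p (bound): 0, r (bound): 0, f (bound): 0, h (bound): 0
uses in reading order: q, g
typing: well-typed — term : A -> (A -> A) -> C -> B
ordered ✗ (needs weakening: p, r, f, h unused)
linear ✗ (needs weakening: p, r, f, h unused)
affine ✓ (no duplicate uses among q, g, p, r, f, h)
relevant ✗ (needs weakening: p, r, f, h unused)
unrestricted ✓ (simply typable at A -> (A -> A) -> C -> B; W, C, E all held)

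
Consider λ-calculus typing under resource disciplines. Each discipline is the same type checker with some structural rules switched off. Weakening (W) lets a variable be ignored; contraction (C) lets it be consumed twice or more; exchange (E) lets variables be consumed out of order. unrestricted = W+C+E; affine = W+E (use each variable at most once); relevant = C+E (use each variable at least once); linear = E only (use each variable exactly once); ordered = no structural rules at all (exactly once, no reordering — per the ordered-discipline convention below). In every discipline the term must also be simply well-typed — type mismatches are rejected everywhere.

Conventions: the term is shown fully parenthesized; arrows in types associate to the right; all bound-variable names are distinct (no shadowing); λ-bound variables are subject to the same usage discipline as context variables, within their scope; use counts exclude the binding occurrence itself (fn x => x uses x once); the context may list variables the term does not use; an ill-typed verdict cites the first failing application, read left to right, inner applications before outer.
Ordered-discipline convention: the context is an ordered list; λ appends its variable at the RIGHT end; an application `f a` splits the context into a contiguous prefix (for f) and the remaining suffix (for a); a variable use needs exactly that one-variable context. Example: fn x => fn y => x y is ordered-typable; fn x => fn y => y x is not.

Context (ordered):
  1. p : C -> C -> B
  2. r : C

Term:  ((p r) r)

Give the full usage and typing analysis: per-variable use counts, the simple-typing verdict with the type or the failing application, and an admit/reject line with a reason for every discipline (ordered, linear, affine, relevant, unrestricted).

counts: p: 1; r: 2
uses in reading order: p, r, r
typing: well-typed at B
ordered: ✗, r ×2 used more than once (contraction)
linear: ✗, r ×2 used more than once (contraction)
affine: ✗, r ×2 used more than once (contraction)
relevant: ✓, every one of p, r appears
unrestricted: ✓, well-typed at B; no restrictions here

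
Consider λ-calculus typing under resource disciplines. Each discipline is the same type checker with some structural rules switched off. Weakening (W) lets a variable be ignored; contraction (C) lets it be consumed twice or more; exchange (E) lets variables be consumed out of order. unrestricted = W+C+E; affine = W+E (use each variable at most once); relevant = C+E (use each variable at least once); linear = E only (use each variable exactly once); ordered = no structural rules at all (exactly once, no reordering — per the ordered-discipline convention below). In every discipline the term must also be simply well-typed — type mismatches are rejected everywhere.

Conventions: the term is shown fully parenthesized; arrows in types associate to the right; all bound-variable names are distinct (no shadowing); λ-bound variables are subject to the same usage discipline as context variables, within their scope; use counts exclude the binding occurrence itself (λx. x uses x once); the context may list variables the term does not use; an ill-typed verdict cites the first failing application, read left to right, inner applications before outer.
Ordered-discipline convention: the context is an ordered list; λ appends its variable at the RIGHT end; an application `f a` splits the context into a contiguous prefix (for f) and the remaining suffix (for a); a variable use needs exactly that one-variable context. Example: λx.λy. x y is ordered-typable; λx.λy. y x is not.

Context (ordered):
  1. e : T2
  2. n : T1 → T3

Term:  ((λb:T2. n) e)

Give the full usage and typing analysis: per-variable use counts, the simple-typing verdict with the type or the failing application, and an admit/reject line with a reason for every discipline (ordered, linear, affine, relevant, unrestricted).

variable uses: e: 1×, n: 1×, b (λ-bound): 0×
use order (left to right): n, e
typing: well-typed — term : T1 → T3
ordered ✗ (unused: b — weakening required)
linear ✗ (unused: b — weakening required)
affine ✓ (at most one use each (e, n, b))
relevant ✗ (unused: b — weakening required)
unrestricted ✓ (well-typed at T1 → T3; no restrictions here)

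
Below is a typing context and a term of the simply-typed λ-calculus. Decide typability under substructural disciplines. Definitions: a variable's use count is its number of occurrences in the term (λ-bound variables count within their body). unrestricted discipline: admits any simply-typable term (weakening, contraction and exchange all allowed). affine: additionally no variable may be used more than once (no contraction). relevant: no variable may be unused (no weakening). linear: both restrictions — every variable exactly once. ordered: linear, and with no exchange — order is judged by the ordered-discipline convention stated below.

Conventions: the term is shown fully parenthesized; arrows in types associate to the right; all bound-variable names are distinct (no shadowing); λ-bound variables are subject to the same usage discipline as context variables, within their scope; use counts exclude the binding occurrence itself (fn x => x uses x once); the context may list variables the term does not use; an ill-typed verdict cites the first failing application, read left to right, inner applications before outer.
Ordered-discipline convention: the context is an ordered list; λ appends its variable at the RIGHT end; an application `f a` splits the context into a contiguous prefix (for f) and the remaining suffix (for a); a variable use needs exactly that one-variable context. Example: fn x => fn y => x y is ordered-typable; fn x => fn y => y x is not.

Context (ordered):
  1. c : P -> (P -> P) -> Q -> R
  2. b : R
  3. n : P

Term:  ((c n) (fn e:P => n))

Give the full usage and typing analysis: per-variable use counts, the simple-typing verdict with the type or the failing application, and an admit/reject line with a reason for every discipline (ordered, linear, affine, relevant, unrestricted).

use counts: c ×1, b ×0, n ×2, e [bound] ×0
order of uses: c, n, n
typing: the term checks, with type Q -> R
ordered ✗ (uses contraction: n ×2; b, e never used (weakening))
linear ✗ (uses contraction: n ×2; b, e never used (weakening))
affine ✗ (uses contraction: n ×2)
relevant ✗ (b, e never used (weakening))
unrestricted ✓ (type-checks (Q -> R) and nothing is barred)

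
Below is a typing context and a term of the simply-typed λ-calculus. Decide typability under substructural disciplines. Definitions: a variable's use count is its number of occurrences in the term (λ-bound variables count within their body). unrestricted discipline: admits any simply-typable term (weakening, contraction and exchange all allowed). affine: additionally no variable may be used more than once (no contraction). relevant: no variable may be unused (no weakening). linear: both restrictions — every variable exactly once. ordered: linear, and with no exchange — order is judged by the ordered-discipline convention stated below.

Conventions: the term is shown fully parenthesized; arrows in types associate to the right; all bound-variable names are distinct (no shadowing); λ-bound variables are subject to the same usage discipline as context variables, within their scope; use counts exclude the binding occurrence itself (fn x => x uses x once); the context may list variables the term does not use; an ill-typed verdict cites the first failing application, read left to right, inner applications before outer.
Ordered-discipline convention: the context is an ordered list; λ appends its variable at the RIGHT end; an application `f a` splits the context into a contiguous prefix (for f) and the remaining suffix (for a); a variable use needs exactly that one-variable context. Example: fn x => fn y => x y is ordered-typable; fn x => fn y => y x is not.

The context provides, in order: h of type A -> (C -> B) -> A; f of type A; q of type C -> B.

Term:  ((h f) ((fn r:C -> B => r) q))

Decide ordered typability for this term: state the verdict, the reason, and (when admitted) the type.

yes — single-use (h, f, q, r), ordered derivation ok; term : A
use counts: h=1, f=1, q=1, r [bound]=1
left-to-right use order: h, f, r, q
typing: the term checks, with type A
summary: ordered ✓ | linear ✓ | affine ✓ | relevant ✓ | unrestricted ✓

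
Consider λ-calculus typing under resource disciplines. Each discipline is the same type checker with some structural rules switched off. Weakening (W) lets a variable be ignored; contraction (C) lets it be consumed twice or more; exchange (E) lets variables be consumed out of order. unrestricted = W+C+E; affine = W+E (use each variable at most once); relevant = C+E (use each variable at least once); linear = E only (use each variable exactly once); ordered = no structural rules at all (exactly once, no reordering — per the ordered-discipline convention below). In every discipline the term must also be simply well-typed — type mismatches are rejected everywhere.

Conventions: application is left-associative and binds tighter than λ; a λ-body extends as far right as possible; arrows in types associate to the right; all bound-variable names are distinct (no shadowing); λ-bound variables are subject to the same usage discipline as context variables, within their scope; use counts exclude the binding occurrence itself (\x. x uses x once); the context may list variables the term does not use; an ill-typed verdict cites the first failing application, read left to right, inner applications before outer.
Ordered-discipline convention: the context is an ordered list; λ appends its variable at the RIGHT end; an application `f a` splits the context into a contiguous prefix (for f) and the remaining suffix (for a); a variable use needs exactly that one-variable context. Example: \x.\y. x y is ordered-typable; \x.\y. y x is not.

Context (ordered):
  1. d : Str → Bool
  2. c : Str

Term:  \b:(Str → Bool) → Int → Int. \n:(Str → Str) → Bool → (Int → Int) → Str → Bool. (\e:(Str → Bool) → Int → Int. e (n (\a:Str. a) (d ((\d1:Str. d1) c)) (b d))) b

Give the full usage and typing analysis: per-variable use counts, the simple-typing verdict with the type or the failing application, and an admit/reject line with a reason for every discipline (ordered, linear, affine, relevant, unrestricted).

variable uses: d ×2, c ×1, b (bound) ×2, n (bound) ×1, e (bound) ×1, a (bound) ×1, d1 (bound) ×1
use order (left to right): e, n, a, d, d1, c, b, d, b
typing: well-typed — term : ((Str → Bool) → Int → Int) → ((Str → Str) → Bool → (Int → Int) → Str → Bool) → Int → Int
ordered: ✗ — d ×2, b ×2 used more than once (contraction)
linear: ✗ — d ×2, b ×2 used more than once (contraction)
affine: ✗ — d ×2, b ×2 used more than once (contraction)
relevant: ✓ — none of d, c, b, n, e, a, d1 goes unused
unrestricted: ✓ — type-checks (((Str → Bool) → Int → Int) → ((Str → Str) → Bool → (Int → Int) → Str → Bool) → Int → Int) and nothing is barred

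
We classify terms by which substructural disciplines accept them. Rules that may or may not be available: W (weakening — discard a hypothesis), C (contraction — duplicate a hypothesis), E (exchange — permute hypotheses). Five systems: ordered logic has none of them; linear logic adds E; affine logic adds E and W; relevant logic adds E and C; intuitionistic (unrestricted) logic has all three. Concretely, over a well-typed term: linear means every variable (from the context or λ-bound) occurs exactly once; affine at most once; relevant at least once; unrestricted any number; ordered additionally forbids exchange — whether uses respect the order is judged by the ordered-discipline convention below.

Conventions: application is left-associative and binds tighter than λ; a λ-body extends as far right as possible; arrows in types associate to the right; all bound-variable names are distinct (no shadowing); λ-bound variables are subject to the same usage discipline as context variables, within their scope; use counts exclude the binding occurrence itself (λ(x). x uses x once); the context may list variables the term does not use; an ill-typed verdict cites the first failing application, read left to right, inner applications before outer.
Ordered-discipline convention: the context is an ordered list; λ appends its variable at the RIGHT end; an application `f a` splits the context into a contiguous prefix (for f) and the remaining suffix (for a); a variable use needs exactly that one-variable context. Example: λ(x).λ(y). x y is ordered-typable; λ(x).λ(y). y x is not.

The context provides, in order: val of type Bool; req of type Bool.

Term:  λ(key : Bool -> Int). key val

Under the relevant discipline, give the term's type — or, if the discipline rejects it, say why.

not well-typed under relevant — req left unused
usage: val: 1×, req: 0×, key (λ-bound): 1×
left-to-right use order: key, val
typing: ✓ — (Bool -> Int) -> Int
all disciplines: ordered ✗ | linear ✗ | affine ✓ | relevant ✗ | unrestricted ✓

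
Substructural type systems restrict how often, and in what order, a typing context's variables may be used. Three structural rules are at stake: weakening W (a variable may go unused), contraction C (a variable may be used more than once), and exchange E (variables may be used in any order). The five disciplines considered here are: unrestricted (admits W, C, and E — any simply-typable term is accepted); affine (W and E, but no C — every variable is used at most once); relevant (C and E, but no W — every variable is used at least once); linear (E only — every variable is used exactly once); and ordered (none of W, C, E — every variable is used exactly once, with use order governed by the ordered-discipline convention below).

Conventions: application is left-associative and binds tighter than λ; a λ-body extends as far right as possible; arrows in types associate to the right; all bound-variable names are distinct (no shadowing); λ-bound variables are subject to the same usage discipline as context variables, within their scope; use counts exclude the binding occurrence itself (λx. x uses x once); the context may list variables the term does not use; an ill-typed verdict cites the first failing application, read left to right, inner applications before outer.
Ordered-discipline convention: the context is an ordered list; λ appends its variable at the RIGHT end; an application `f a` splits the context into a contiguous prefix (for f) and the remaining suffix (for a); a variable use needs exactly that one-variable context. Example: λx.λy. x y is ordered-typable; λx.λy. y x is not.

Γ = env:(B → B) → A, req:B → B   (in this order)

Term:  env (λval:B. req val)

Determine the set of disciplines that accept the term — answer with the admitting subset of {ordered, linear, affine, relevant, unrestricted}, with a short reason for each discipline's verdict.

admitted by: ordered, linear, affine, relevant, unrestricted
counts: env=1; req=1; val (bound)=1
use order (left to right): env, req, val
typing: well-typed — term : A
ordered: ✓ — single-use (env, req, val), ordered derivation ok
linear: ✓ — single use per variable (env, req, val)
affine: ✓ — none of env, req, val used more than once
relevant: ✓ — none of env, req, val goes unused
unrestricted: ✓ — simply typable at A; W, C, E all held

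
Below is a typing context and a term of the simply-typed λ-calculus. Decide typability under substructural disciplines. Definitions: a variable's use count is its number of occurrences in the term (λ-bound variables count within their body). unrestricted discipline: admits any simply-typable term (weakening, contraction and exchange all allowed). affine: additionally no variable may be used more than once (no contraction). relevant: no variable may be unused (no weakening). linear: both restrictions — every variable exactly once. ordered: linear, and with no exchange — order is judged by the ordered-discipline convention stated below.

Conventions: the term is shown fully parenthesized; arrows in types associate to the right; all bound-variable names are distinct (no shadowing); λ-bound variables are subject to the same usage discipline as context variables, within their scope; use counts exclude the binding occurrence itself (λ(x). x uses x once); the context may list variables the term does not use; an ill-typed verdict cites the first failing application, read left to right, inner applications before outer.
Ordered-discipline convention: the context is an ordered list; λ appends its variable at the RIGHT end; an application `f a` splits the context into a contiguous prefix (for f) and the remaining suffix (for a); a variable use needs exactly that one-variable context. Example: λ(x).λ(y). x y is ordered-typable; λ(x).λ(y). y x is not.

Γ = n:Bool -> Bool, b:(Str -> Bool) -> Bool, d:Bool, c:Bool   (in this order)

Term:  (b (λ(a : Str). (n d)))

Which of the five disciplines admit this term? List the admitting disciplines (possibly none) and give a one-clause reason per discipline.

admitted in: affine, unrestricted
variable uses: n: 1, b: 1, d: 1, c: 0, a (λ-bound): 0
use order (left to right): b, n, d
typing: the term checks, with type Bool
ordered: ✗ — unused: c, a — weakening required
linear: ✗ — unused: c, a — weakening required
affine: ✓ — at most one use each (n, b, d, c, a)
relevant: ✗ — unused: c, a — weakening required
unrestricted: ✓ — type-checks (Bool) and nothing is barred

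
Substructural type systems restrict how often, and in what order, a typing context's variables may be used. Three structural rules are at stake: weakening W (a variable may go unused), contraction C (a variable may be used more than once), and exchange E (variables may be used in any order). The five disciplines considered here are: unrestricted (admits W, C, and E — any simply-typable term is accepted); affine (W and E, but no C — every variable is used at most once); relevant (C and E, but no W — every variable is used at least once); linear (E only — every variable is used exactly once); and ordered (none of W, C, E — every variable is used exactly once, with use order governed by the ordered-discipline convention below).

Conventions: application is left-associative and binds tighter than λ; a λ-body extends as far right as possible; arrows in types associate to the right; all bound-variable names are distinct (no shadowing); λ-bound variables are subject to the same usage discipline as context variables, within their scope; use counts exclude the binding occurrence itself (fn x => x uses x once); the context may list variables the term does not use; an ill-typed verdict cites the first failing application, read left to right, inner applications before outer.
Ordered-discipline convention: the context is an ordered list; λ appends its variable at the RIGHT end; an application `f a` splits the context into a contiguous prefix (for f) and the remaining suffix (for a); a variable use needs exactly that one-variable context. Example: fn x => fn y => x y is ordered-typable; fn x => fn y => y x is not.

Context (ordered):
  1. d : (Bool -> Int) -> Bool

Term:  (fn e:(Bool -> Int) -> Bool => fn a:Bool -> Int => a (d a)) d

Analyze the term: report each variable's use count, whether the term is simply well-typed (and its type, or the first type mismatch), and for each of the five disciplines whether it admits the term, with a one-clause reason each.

use counts: d=2, e [bound]=0, a [bound]=2
order of uses: a, d, a, d
typing: well-typed at (Bool -> Int) -> Int
ordered: ✗ — uses contraction: d ×2, a ×2; e never used (weakening)
linear: ✗ — uses contraction: d ×2, a ×2; e never used (weakening)
affine: ✗ — uses contraction: d ×2, a ×2
relevant: ✗ — e never used (weakening)
unrestricted: ✓ — well-typed at (Bool -> Int) -> Int; no restrictions here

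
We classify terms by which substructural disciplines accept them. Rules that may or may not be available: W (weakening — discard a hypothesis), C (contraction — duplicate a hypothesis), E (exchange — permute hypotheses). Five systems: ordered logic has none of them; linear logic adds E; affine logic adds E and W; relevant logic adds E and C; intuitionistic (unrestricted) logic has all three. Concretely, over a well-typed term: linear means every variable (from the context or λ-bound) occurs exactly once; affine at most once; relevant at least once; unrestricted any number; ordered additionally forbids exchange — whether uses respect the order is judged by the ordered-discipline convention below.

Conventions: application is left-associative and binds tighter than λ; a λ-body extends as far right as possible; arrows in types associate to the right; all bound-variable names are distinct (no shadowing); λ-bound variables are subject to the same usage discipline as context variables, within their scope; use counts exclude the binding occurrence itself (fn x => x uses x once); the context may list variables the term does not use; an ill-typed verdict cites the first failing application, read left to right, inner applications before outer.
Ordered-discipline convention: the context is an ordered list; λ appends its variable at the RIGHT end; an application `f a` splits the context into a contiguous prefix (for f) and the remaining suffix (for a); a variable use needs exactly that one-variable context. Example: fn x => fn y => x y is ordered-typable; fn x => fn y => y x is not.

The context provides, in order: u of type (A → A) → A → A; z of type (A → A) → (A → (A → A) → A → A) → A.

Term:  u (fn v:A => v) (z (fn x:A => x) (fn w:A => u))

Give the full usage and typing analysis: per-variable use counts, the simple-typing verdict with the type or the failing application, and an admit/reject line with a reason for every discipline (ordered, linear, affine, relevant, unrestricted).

use counts: u: 2; z: 1; v [bound]: 1; x [bound]: 1; w [bound]: 0
left-to-right use order: u, v, z, x, u
typing: well-typed — term : A
ordered ✗ (uses contraction: u ×2; needs weakening: w unused)
linear ✗ (uses contraction: u ×2; needs weakening: w unused)
affine ✗ (uses contraction: u ×2)
relevant ✗ (needs weakening: w unused)
unrestricted ✓ (simply typable at A; W, C, E all held)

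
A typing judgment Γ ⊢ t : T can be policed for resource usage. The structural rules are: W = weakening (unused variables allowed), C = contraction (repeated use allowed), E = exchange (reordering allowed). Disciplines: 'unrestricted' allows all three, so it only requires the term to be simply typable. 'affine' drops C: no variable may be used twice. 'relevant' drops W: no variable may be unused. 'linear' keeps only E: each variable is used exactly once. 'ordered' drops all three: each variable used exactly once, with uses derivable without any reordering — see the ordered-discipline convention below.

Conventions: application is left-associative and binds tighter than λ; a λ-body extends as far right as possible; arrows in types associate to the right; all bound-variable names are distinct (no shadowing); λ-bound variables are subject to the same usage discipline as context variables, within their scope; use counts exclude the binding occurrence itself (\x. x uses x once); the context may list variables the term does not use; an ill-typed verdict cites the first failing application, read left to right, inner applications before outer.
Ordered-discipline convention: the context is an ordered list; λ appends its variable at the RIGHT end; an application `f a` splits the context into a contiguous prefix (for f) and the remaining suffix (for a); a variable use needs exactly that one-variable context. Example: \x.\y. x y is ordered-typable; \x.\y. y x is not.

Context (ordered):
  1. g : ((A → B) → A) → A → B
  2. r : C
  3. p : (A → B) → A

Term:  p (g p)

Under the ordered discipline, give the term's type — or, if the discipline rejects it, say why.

not well-typed under ordered — p ×2 used more than once (contraction); needs weakening: r unused
usage: g: 1×, r: 0×, p: 2×
order of uses: p, g, p
typing: the term checks, with type A
summary: ordered ✗ · linear ✗ · affine ✗ · relevant ✗ · unrestricted ✓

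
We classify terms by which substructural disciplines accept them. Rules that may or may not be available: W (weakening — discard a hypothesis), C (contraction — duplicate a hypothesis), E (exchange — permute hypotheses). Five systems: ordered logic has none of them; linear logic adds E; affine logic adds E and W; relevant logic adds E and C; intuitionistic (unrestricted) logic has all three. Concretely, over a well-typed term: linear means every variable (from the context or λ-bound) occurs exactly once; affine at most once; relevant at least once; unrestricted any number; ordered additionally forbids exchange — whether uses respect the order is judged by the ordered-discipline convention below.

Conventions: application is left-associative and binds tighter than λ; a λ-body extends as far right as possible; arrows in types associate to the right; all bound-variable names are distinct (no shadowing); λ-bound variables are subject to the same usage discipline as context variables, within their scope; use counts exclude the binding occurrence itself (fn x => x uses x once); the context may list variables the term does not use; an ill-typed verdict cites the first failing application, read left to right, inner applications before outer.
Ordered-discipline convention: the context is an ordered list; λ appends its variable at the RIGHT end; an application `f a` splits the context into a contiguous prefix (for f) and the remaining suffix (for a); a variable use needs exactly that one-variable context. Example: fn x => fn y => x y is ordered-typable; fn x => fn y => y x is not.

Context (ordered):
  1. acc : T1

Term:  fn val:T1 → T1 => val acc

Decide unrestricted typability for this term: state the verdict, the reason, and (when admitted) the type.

yes — type-checks ((T1 → T1) → T1) and nothing is barred; term : (T1 → T1) → T1
counts: acc: 1×; val [bound]: 1×
uses in reading order: val, acc
typing: well-typed — term : (T1 → T1) → T1
across the five disciplines: ordered ✗; linear ✓; affine ✓; relevant ✓; unrestricted ✓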